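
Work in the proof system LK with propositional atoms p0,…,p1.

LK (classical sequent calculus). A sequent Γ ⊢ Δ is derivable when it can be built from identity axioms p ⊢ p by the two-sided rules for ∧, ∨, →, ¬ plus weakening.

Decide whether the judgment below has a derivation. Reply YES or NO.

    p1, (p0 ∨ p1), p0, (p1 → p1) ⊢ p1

Derivation (root first):
[→L] p1, (p0 ∨ p1), p0, (p1 → p1) ⊢ p1
  [WL] p1, (p0 ∨ p1), p0 ⊢ p1
    [∨L] p1, (p0 ∨ p1) ⊢ p1
      [WL] p1, p0 ⊢ p1
        [Ax] p1 ⊢ p1
      [Ax] p1 ⊢ p1
  [Ax] p1 ⊢ p1

Result: YES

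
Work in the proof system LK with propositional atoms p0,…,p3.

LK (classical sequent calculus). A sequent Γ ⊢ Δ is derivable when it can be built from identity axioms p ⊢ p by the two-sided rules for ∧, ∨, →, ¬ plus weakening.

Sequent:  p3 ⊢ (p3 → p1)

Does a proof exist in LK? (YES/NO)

Enumerate valuations to refute Γ ⊢ Δ:
  v=0000: Γ:[p3=F] Δ:[(p3 → p1)=T] refutes=False
  v=0001: Γ:[p3=T] Δ:[(p3 → p1)=F] refutes=True  ← countermodel

Result: NO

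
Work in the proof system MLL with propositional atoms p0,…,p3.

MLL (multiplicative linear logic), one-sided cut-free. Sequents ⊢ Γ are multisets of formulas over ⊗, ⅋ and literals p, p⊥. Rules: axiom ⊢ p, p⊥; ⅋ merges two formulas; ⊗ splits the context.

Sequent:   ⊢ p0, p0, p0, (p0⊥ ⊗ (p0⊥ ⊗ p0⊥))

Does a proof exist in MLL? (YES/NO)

Proof tree:
[⊗]  ⊢ p0, p0, p0, (p0⊥ ⊗ (p0⊥ ⊗ p0⊥))
  [Ax]  ⊢ p0, p0⊥
  [⊗]  ⊢ p0, p0, (p0⊥ ⊗ p0⊥)
    [Ax]  ⊢ p0, p0⊥
    [Ax]  ⊢ p0, p0⊥

Result: YES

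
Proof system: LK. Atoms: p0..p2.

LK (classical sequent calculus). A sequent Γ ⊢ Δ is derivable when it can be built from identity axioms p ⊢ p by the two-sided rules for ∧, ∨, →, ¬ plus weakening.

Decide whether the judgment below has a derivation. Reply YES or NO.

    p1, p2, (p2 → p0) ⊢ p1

Derivation trace:
[→L] p1, p2, (p2 → p0) ⊢ p1
  [Ax] p2 ⊢ p2
  [WL] p1, p0 ⊢ p1
    [Ax] p1 ⊢ p1

Result: YES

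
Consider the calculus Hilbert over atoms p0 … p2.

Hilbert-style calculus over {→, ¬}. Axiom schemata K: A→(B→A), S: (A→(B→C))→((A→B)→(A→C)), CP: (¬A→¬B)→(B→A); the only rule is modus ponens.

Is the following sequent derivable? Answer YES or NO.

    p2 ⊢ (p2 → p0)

Truth-table refutation:
  v=000: Γ:[p2=F] Δ:[(p2 → p0)=T] refutes=False
  v=001: Γ:[p2=T] Δ:[(p2 → p0)=F] refutes=True  ← countermodel

Result: NO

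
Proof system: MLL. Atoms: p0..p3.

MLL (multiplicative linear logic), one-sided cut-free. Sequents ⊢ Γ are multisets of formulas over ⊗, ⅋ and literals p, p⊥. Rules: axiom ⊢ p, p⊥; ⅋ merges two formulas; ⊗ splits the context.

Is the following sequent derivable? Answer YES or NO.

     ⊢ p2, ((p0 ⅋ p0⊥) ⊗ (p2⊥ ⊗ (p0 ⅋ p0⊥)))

Derivation (root first):
[⊗]  ⊢ p2, ((p0 ⅋ p0⊥) ⊗ (p2⊥ ⊗ (p0 ⅋ p0⊥)))
  [⅋]  ⊢ (p0 ⅋ p0⊥)
    [Ax]  ⊢ p0, p0⊥
  [⊗]  ⊢ p2, (p2⊥ ⊗ (p0 ⅋ p0⊥))
    [Ax]  ⊢ p2, p2⊥
    [⅋]  ⊢ (p0 ⅋ p0⊥)
      [Ax]  ⊢ p0, p0⊥

Result: YES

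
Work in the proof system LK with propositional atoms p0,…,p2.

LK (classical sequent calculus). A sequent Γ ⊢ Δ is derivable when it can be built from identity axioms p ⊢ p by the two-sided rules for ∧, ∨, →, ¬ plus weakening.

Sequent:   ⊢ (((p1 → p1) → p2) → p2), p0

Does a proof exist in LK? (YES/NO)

Proof tree:
[WR]  ⊢ (((p1 → p1) → p2) → p2), p0
  [→R]  ⊢ (((p1 → p1) → p2) → p2)
    [→L] ((p1 → p1) → p2) ⊢ p2
      [→R]  ⊢ (p1 → p1)
        [Ax] p1 ⊢ p1
      [Ax] p2 ⊢ p2

Result: YES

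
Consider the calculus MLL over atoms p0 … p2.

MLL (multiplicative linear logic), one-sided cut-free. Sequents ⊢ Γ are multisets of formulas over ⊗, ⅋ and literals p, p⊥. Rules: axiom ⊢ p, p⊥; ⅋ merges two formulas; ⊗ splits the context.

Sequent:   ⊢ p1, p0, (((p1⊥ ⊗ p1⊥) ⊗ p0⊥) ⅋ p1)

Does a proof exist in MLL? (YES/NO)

Derivation (root first):
[⅋]  ⊢ p1, p0, (((p1⊥ ⊗ p1⊥) ⊗ p0⊥) ⅋ p1)
  [⊗]  ⊢ p1, p1, p0, ((p1⊥ ⊗ p1⊥) ⊗ p0⊥)
    [⊗]  ⊢ p1, p1, (p1⊥ ⊗ p1⊥)
      [Ax]  ⊢ p1, p1⊥
      [Ax]  ⊢ p1, p1⊥
    [Ax]  ⊢ p0, p0⊥

Result: YES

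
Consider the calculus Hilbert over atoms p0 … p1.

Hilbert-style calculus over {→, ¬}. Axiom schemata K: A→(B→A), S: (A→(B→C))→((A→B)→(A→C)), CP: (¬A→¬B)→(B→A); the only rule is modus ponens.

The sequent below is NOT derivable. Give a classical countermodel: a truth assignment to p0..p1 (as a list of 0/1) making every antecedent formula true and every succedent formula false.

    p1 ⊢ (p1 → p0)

Enumerate valuations to refute Γ ⊢ Δ:
  v=00: Γ:[p1=F] Δ:[(p1 → p0)=T] refutes=False
  v=01: Γ:[p1=T] Δ:[(p1 → p0)=F] refutes=True  ← countermodel

Result: [0, 1]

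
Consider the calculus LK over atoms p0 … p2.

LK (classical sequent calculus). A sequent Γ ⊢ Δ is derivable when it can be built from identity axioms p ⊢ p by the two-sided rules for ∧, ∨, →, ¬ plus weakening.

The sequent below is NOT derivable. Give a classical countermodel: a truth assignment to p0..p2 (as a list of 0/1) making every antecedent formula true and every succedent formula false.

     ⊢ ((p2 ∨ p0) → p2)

Truth-table refutation:
  v=000: Γ:[] Δ:[((p2 ∨ p0) → p2)=T] refutes=False
  v=001: Γ:[] Δ:[((p2 ∨ p0) → p2)=T] refutes=False
  v=010: Γ:[] Δ:[((p2 ∨ p0) → p2)=T] refutes=False
  v=011: Γ:[] Δ:[((p2 ∨ p0) → p2)=T] refutes=False
  v=100: Γ:[] Δ:[((p2 ∨ p0) → p2)=F] refutes=True  ← countermodel

Result: [1, 0, 0]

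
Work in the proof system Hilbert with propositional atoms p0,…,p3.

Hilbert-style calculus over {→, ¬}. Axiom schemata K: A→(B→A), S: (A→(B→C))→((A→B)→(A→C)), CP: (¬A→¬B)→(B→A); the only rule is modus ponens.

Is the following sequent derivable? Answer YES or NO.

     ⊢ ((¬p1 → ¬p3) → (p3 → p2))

Truth-table refutation:
  v=0000: Γ:[] Δ:[((¬p1 → ¬p3) → (p3 → p2))=T] refutes=False
  v=0001: Γ:[] Δ:[((¬p1 → ¬p3) → (p3 → p2))=T] refutes=False
  v=0010: Γ:[] Δ:[((¬p1 → ¬p3) → (p3 → p2))=T] refutes=False
  v=0011: Γ:[] Δ:[((¬p1 → ¬p3) → (p3 → p2))=T] refutes=False
  v=0100: Γ:[] Δ:[((¬p1 → ¬p3) → (p3 → p2))=T] refutes=False
  v=0101: Γ:[] Δ:[((¬p1 → ¬p3) → (p3 → p2))=F] refutes=True  ← countermodel

Result: NO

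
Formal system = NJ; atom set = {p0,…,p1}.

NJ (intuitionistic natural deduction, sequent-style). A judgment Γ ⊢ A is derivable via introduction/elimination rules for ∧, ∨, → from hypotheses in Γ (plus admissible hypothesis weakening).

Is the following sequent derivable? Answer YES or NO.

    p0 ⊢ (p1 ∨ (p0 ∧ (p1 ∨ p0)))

Proof tree:
[∨I₂] p0 ⊢ (p1 ∨ (p0 ∧ (p1 ∨ p0)))
  [∧I] p0 ⊢ (p0 ∧ (p1 ∨ p0))
    [Ax] p0 ⊢ p0
    [∨I₂] p0 ⊢ (p1 ∨ p0)
      [Ax] p0 ⊢ p0

Result: YES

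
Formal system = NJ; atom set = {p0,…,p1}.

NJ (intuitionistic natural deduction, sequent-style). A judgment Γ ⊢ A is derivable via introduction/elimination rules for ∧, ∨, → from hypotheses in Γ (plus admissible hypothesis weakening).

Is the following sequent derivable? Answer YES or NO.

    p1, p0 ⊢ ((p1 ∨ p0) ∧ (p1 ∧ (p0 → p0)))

Proof tree:
[∧I] p1, p0 ⊢ ((p1 ∨ p0) ∧ (p1 ∧ (p0 → p0)))
  [∨I₂] p0 ⊢ (p1 ∨ p0)
    [Ax] p0 ⊢ p0
  [∧I] p1 ⊢ (p1 ∧ (p0 → p0))
    [Ax] p1 ⊢ p1
    [→I]  ⊢ (p0 → p0)
      [Ax] p0 ⊢ p0

Result: YES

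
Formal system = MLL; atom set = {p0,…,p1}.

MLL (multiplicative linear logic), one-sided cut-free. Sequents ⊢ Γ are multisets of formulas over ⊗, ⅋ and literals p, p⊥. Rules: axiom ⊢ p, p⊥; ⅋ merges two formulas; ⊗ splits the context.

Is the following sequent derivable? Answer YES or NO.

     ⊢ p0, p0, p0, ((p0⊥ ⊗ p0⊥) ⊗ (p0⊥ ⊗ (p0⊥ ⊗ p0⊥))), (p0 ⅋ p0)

Derivation (root first):
[⅋]  ⊢ p0, p0, p0, ((p0⊥ ⊗ p0⊥) ⊗ (p0⊥ ⊗ (p0⊥ ⊗ p0⊥))), (p0 ⅋ p0)
  [⊗]  ⊢ p0, p0, p0, p0, p0, ((p0⊥ ⊗ p0⊥) ⊗ (p0⊥ ⊗ (p0⊥ ⊗ p0⊥)))
    [⊗]  ⊢ p0, p0, (p0⊥ ⊗ p0⊥)
      [Ax]  ⊢ p0, p0⊥
      [Ax]  ⊢ p0, p0⊥
    [⊗]  ⊢ p0, p0, p0, (p0⊥ ⊗ (p0⊥ ⊗ p0⊥))
      [Ax]  ⊢ p0, p0⊥
      [⊗]  ⊢ p0, p0, (p0⊥ ⊗ p0⊥)
        [Ax]  ⊢ p0, p0⊥
        [Ax]  ⊢ p0, p0⊥

Result: YES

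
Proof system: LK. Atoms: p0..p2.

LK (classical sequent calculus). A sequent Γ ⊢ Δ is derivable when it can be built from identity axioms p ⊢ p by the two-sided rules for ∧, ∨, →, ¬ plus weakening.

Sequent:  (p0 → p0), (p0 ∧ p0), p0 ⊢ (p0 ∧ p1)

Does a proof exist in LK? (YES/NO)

Truth-table refutation:
  v=000: Γ:[(p0 → p0)=T, (p0 ∧ p0)=F, p0=F] Δ:[(p0 ∧ p1)=F] refutes=False
  v=001: Γ:[(p0 → p0)=T, (p0 ∧ p0)=F, p0=F] Δ:[(p0 ∧ p1)=F] refutes=False
  v=010: Γ:[(p0 → p0)=T, (p0 ∧ p0)=F, p0=F] Δ:[(p0 ∧ p1)=F] refutes=False
  v=011: Γ:[(p0 → p0)=T, (p0 ∧ p0)=F, p0=F] Δ:[(p0 ∧ p1)=F] refutes=False
  v=100: Γ:[(p0 → p0)=T, (p0 ∧ p0)=T, p0=T] Δ:[(p0 ∧ p1)=F] refutes=True  ← countermodel

Result: NO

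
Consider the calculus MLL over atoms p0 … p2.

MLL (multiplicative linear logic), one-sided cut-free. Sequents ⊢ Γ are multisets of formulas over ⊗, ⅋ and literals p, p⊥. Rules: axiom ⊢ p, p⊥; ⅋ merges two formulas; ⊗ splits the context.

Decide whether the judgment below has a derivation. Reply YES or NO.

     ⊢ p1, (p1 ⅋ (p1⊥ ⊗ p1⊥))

Derivation (root first):
[⅋]  ⊢ p1, (p1 ⅋ (p1⊥ ⊗ p1⊥))
  [⊗]  ⊢ p1, p1, (p1⊥ ⊗ p1⊥)
    [Ax]  ⊢ p1, p1⊥
    [Ax]  ⊢ p1, p1⊥

Result: YES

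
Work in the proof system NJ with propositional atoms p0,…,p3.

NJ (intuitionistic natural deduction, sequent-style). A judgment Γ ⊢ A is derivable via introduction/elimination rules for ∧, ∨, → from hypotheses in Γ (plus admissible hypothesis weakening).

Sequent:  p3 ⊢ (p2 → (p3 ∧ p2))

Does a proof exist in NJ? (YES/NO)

Derivation (root first):
[→I] p3 ⊢ (p2 → (p3 ∧ p2))
  [∧I] p2, p3 ⊢ (p3 ∧ p2)
    [Ax] p3 ⊢ p3
    [Ax] p2 ⊢ p2

Result: YES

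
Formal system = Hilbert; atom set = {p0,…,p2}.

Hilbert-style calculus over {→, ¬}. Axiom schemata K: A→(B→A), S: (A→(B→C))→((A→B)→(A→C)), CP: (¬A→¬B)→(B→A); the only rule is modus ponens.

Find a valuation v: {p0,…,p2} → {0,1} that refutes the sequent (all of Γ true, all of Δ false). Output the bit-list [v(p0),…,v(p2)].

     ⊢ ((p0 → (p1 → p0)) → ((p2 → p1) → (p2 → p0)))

Search for a countermodel by truth-table:
  v=000: Γ:[] Δ:[((p0 → (p1 → p0)) → ((p2 → p1) → (p2 → p0)))=T] refutes=False
  v=001: Γ:[] Δ:[((p0 → (p1 → p0)) → ((p2 → p1) → (p2 → p0)))=T] refutes=False
  v=010: Γ:[] Δ:[((p0 → (p1 → p0)) → ((p2 → p1) → (p2 → p0)))=T] refutes=False
  v=011: Γ:[] Δ:[((p0 → (p1 → p0)) → ((p2 → p1) → (p2 → p0)))=F] refutes=True  ← countermodel

Result: [0, 1, 1]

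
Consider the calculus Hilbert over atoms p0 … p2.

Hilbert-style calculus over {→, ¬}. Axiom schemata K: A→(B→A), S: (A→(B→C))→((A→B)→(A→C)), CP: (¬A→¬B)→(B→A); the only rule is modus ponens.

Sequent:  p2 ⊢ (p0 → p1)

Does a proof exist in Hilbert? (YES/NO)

Search for a countermodel by truth-table:
  v=000: Γ:[p2=F] Δ:[(p0 → p1)=T] refutes=False
  v=001: Γ:[p2=T] Δ:[(p0 → p1)=T] refutes=False
  v=010: Γ:[p2=F] Δ:[(p0 → p1)=T] refutes=False
  v=011: Γ:[p2=T] Δ:[(p0 → p1)=T] refutes=False
  v=100: Γ:[p2=F] Δ:[(p0 → p1)=F] refutes=False
  v=101: Γ:[p2=T] Δ:[(p0 → p1)=F] refutes=True  ← countermodel

Result: NO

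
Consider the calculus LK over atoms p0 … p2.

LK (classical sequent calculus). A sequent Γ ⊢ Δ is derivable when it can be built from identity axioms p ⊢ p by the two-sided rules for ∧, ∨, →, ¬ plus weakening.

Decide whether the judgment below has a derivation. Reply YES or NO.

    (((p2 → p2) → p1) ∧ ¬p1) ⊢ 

Proof tree:
[∧L] (((p2 → p2) → p1) ∧ ¬p1) ⊢ 
  [¬L] ((p2 → p2) → p1), ¬p1 ⊢ 
    [→L] ((p2 → p2) → p1) ⊢ p1
      [→R]  ⊢ (p2 → p2)
        [Ax] p2 ⊢ p2
      [Ax] p1 ⊢ p1

Result: YES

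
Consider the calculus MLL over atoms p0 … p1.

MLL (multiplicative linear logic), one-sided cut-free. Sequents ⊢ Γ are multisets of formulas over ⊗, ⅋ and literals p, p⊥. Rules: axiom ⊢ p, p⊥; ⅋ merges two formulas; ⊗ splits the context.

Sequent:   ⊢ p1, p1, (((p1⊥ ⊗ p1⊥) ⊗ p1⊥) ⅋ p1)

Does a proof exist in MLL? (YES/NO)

Derivation trace:
[⅋]  ⊢ p1, p1, (((p1⊥ ⊗ p1⊥) ⊗ p1⊥) ⅋ p1)
  [⊗]  ⊢ p1, p1, p1, ((p1⊥ ⊗ p1⊥) ⊗ p1⊥)
    [⊗]  ⊢ p1, p1, (p1⊥ ⊗ p1⊥)
      [Ax]  ⊢ p1, p1⊥
      [Ax]  ⊢ p1, p1⊥
    [Ax]  ⊢ p1, p1⊥

Result: YES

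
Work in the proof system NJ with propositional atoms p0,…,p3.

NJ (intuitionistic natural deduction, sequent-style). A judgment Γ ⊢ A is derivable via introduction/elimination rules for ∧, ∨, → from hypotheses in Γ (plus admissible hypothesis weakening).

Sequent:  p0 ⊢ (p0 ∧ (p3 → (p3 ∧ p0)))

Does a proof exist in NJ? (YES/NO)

Proof tree:
[∧I] p0 ⊢ (p0 ∧ (p3 → (p3 ∧ p0)))
  [Ax] p0 ⊢ p0
  [→I] p0 ⊢ (p3 → (p3 ∧ p0))
    [∧I] p3, p0 ⊢ (p3 ∧ p0)
      [Ax] p3 ⊢ p3
      [Ax] p0 ⊢ p0

Result: YES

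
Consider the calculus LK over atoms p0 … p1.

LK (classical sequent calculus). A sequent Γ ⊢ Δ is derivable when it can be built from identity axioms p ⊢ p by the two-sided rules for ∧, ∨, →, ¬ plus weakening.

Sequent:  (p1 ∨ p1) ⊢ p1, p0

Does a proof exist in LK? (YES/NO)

Proof tree:
[WR] (p1 ∨ p1) ⊢ p1, p0
  [∨L] (p1 ∨ p1) ⊢ p1
    [Ax] p1 ⊢ p1
    [Ax] p1 ⊢ p1

Result: YES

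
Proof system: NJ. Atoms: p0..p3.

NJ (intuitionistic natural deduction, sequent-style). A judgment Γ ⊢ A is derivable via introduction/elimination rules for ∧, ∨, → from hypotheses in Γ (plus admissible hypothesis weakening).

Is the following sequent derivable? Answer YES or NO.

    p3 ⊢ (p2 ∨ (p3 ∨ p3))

Derivation trace:
[∨I₂] p3 ⊢ (p2 ∨ (p3 ∨ p3))
  [∨I₁] p3 ⊢ (p3 ∨ p3)
    [Ax] p3 ⊢ p3

Result: YES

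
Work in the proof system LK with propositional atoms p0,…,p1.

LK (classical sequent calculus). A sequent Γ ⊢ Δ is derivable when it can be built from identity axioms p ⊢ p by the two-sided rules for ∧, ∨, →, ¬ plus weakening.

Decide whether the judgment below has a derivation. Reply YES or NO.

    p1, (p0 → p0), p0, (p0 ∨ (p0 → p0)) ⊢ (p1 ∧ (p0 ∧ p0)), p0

Derivation (root first):
[∨L] p1, (p0 → p0), p0, (p0 ∨ (p0 → p0)) ⊢ (p1 ∧ (p0 ∧ p0)), p0
  [∧R] p1, (p0 → p0), p0 ⊢ (p1 ∧ (p0 ∧ p0))
    [Ax] p1 ⊢ p1
    [∧R] (p0 → p0), p0 ⊢ (p0 ∧ p0)
      [→L] p0, (p0 → p0) ⊢ p0
        [Ax] p0 ⊢ p0
        [Ax] p0 ⊢ p0
      [Ax] p0 ⊢ p0
  [→L] p0, (p0 → p0) ⊢ p0
    [Ax] p0 ⊢ p0
    [Ax] p0 ⊢ p0

Result: YES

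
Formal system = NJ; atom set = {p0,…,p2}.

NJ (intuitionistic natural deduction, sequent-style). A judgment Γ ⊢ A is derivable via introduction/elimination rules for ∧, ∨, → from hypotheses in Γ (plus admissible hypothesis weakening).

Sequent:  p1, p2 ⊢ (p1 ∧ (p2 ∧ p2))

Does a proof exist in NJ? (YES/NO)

Derivation trace:
[∧I] p1, p2 ⊢ (p1 ∧ (p2 ∧ p2))
  [Wk] p1, p2 ⊢ p1
    [Ax] p1 ⊢ p1
  [∧I] p2 ⊢ (p2 ∧ p2)
    [Ax] p2 ⊢ p2
    [Ax] p2 ⊢ p2

Result: YES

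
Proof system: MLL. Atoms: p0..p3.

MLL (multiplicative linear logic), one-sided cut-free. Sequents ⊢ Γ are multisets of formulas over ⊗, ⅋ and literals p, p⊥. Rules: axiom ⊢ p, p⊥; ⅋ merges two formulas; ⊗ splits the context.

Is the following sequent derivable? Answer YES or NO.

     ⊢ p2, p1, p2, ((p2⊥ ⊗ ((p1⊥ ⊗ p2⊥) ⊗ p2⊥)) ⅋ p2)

Derivation (root first):
[⅋]  ⊢ p2, p1, p2, ((p2⊥ ⊗ ((p1⊥ ⊗ p2⊥) ⊗ p2⊥)) ⅋ p2)
  [⊗]  ⊢ p2, p1, p2, p2, (p2⊥ ⊗ ((p1⊥ ⊗ p2⊥) ⊗ p2⊥))
    [Ax]  ⊢ p2, p2⊥
    [⊗]  ⊢ p1, p2, p2, ((p1⊥ ⊗ p2⊥) ⊗ p2⊥)
      [⊗]  ⊢ p1, p2, (p1⊥ ⊗ p2⊥)
        [Ax]  ⊢ p1, p1⊥
        [Ax]  ⊢ p2, p2⊥
      [Ax]  ⊢ p2, p2⊥

Result: YES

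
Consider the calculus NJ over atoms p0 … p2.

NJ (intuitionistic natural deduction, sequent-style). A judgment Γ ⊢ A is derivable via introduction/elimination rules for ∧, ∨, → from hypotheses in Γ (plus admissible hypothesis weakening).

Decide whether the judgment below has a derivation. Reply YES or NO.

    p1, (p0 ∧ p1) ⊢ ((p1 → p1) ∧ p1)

Derivation trace:
[Wk] p1, (p0 ∧ p1) ⊢ ((p1 → p1) ∧ p1)
  [∧I] p1 ⊢ ((p1 → p1) ∧ p1)
    [→I]  ⊢ (p1 → p1)
      [Ax] p1 ⊢ p1
    [Ax] p1 ⊢ p1

Result: YES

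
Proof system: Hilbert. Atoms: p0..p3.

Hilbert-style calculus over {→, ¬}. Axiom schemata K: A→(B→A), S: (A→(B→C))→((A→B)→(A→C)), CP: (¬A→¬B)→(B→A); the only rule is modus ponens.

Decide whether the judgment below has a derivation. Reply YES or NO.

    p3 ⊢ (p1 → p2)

Search for a countermodel by truth-table:
  v=0000: Γ:[p3=F] Δ:[(p1 → p2)=T] refutes=False
  v=0001: Γ:[p3=T] Δ:[(p1 → p2)=T] refutes=False
  v=0010: Γ:[p3=F] Δ:[(p1 → p2)=T] refutes=False
  v=0011: Γ:[p3=T] Δ:[(p1 → p2)=T] refutes=False
  v=0100: Γ:[p3=F] Δ:[(p1 → p2)=F] refutes=False
  v=0101: Γ:[p3=T] Δ:[(p1 → p2)=F] refutes=True  ← countermodel

Result: NO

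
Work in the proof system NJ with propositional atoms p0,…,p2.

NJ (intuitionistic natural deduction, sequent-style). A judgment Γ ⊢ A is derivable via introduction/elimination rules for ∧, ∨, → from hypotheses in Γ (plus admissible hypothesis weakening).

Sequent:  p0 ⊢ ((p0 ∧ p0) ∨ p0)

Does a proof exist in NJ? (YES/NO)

Derivation (root first):
[∨I₁] p0 ⊢ ((p0 ∧ p0) ∨ p0)
  [∧I] p0 ⊢ (p0 ∧ p0)
    [Ax] p0 ⊢ p0
    [Ax] p0 ⊢ p0

Result: YES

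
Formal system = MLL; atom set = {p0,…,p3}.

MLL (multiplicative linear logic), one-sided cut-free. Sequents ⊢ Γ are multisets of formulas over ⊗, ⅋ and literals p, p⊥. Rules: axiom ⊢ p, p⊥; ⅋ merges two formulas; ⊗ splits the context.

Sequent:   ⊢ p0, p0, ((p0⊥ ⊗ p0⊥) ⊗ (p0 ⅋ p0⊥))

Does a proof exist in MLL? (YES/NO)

Derivation (root first):
[⊗]  ⊢ p0, p0, ((p0⊥ ⊗ p0⊥) ⊗ (p0 ⅋ p0⊥))
  [⊗]  ⊢ p0, p0, (p0⊥ ⊗ p0⊥)
    [Ax]  ⊢ p0, p0⊥
    [Ax]  ⊢ p0, p0⊥
  [⅋]  ⊢ (p0 ⅋ p0⊥)
    [Ax]  ⊢ p0, p0⊥

Result: YES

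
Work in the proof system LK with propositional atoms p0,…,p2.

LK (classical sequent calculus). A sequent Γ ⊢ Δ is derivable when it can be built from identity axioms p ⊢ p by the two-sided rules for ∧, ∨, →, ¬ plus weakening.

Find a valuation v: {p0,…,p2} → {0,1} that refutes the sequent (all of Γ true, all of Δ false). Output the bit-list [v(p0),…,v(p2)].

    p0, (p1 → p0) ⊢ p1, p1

Truth-table refutation:
  v=000: Γ:[p0=F, (p1 → p0)=T] Δ:[p1=F, p1=F] refutes=False
  v=001: Γ:[p0=F, (p1 → p0)=T] Δ:[p1=F, p1=F] refutes=False
  v=010: Γ:[p0=F, (p1 → p0)=F] Δ:[p1=T, p1=T] refutes=False
  v=011: Γ:[p0=F, (p1 → p0)=F] Δ:[p1=T, p1=T] refutes=False
  v=100: Γ:[p0=T, (p1 → p0)=T] Δ:[p1=F, p1=F] refutes=True  ← countermodel

Result: [1, 0, 0]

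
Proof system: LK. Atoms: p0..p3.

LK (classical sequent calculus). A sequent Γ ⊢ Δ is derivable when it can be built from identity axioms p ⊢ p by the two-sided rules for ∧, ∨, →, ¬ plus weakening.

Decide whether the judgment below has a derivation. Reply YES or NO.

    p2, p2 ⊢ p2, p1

Derivation (root first):
[WR] p2, p2 ⊢ p2, p1
  [WL] p2, p2 ⊢ p2
    [Ax] p2 ⊢ p2

Result: YES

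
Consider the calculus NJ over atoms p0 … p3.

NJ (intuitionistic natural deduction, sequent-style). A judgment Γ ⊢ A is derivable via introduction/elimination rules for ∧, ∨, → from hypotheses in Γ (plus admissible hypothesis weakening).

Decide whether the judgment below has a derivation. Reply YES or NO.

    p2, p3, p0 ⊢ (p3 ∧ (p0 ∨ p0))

Proof tree:
[∧I] p2, p3, p0 ⊢ (p3 ∧ (p0 ∨ p0))
  [Wk] p3, p2 ⊢ p3
    [Ax] p3 ⊢ p3
  [∨I₂] p0 ⊢ (p0 ∨ p0)
    [Ax] p0 ⊢ p0

Result: YES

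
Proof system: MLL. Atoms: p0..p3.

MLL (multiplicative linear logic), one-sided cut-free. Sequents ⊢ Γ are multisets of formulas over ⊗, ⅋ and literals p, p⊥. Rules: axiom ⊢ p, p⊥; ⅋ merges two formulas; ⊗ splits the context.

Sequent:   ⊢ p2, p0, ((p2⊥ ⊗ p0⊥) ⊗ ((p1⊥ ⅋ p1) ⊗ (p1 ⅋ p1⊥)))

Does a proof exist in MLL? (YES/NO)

Proof tree:
[⊗]  ⊢ p2, p0, ((p2⊥ ⊗ p0⊥) ⊗ ((p1⊥ ⅋ p1) ⊗ (p1 ⅋ p1⊥)))
  [⊗]  ⊢ p2, p0, (p2⊥ ⊗ p0⊥)
    [Ax]  ⊢ p2, p2⊥
    [Ax]  ⊢ p0, p0⊥
  [⊗]  ⊢ ((p1⊥ ⅋ p1) ⊗ (p1 ⅋ p1⊥))
    [⅋]  ⊢ (p1⊥ ⅋ p1)
      [Ax]  ⊢ p1, p1⊥
    [⅋]  ⊢ (p1 ⅋ p1⊥)
      [Ax]  ⊢ p1, p1⊥

Result: YES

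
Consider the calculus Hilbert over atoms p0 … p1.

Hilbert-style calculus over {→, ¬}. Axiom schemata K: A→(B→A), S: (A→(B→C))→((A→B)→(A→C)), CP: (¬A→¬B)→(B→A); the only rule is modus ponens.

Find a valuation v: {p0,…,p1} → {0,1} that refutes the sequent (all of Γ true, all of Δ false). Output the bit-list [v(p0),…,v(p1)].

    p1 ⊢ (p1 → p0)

Truth-table refutation:
  v=00: Γ:[p1=F] Δ:[(p1 → p0)=T] refutes=False
  v=01: Γ:[p1=T] Δ:[(p1 → p0)=F] refutes=True  ← countermodel

Result: [0, 1]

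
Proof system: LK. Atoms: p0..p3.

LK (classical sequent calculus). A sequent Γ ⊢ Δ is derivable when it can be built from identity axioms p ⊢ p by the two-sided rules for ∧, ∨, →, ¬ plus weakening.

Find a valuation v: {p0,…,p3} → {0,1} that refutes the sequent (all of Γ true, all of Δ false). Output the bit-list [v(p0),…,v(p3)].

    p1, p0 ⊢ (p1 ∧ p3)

Search for a countermodel by truth-table:
  v=0000: Γ:[p1=F, p0=F] Δ:[(p1 ∧ p3)=F] refutes=False
  v=0001: Γ:[p1=F, p0=F] Δ:[(p1 ∧ p3)=F] refutes=False
  v=0010: Γ:[p1=F, p0=F] Δ:[(p1 ∧ p3)=F] refutes=False
  v=0011: Γ:[p1=F, p0=F] Δ:[(p1 ∧ p3)=F] refutes=False
  v=0100: Γ:[p1=T, p0=F] Δ:[(p1 ∧ p3)=F] refutes=False
  v=0101: Γ:[p1=T, p0=F] Δ:[(p1 ∧ p3)=T] refutes=False
  v=0110: Γ:[p1=T, p0=F] Δ:[(p1 ∧ p3)=F] refutes=False
  v=0111: Γ:[p1=T, p0=F] Δ:[(p1 ∧ p3)=T] refutes=False
  v=1000: Γ:[p1=F, p0=T] Δ:[(p1 ∧ p3)=F] refutes=False
  v=1001: Γ:[p1=F, p0=T] Δ:[(p1 ∧ p3)=F] refutes=False
  v=1010: Γ:[p1=F, p0=T] Δ:[(p1 ∧ p3)=F] refutes=False
  v=1011: Γ:[p1=F, p0=T] Δ:[(p1 ∧ p3)=F] refutes=False
  v=1100: Γ:[p1=T, p0=T] Δ:[(p1 ∧ p3)=F] refutes=True  ← countermodel

Result: [1, 1, 0, 0]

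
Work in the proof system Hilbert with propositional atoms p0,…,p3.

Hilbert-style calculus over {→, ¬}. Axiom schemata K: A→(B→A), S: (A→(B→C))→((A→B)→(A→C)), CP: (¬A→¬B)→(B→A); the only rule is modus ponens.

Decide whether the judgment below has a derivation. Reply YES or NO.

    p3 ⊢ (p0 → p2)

Truth-table refutation:
  v=0000: Γ:[p3=F] Δ:[(p0 → p2)=T] refutes=False
  v=0001: Γ:[p3=T] Δ:[(p0 → p2)=T] refutes=False
  v=0010: Γ:[p3=F] Δ:[(p0 → p2)=T] refutes=False
  v=0011: Γ:[p3=T] Δ:[(p0 → p2)=T] refutes=False
  v=0100: Γ:[p3=F] Δ:[(p0 → p2)=T] refutes=False
  v=0101: Γ:[p3=T] Δ:[(p0 → p2)=T] refutes=False
  v=0110: Γ:[p3=F] Δ:[(p0 → p2)=T] refutes=False
  v=0111: Γ:[p3=T] Δ:[(p0 → p2)=T] refutes=False
  v=1000: Γ:[p3=F] Δ:[(p0 → p2)=F] refutes=False
  v=1001: Γ:[p3=T] Δ:[(p0 → p2)=F] refutes=True  ← countermodel

Result: NO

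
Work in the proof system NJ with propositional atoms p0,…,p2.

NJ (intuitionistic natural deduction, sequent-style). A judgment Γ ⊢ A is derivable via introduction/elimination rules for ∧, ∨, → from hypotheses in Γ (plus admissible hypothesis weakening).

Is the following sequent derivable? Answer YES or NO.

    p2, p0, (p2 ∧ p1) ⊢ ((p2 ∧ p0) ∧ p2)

Proof tree:
[Wk] p2, p0, (p2 ∧ p1) ⊢ ((p2 ∧ p0) ∧ p2)
  [∧I] p2, p0 ⊢ ((p2 ∧ p0) ∧ p2)
    [∧I] p2, p0 ⊢ (p2 ∧ p0)
      [Ax] p2 ⊢ p2
      [Ax] p0 ⊢ p0
    [Ax] p2 ⊢ p2

Result: YES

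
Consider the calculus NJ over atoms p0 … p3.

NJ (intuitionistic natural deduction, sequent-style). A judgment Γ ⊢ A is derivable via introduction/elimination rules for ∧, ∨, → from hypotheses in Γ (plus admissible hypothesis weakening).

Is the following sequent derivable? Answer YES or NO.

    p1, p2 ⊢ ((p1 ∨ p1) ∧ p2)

Derivation (root first):
[∧I] p1, p2 ⊢ ((p1 ∨ p1) ∧ p2)
  [∨I₁] p1 ⊢ (p1 ∨ p1)
    [Ax] p1 ⊢ p1
  [Ax] p2 ⊢ p2

Result: YES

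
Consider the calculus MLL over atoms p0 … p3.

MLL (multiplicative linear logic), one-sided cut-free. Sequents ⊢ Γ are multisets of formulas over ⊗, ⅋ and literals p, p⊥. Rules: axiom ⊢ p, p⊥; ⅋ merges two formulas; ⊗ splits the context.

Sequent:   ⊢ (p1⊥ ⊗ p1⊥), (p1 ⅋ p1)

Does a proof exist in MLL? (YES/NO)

Derivation trace:
[⅋]  ⊢ (p1⊥ ⊗ p1⊥), (p1 ⅋ p1)
  [⊗]  ⊢ p1, p1, (p1⊥ ⊗ p1⊥)
    [Ax]  ⊢ p1, p1⊥
    [Ax]  ⊢ p1, p1⊥

Result: YES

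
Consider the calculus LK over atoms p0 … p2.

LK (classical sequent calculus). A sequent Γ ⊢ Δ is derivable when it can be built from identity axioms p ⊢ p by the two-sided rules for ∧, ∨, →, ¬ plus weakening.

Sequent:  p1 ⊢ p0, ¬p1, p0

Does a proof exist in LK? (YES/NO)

Search for a countermodel by truth-table:
  v=000: Γ:[p1=F] Δ:[p0=F, ¬p1=T, p0=F] refutes=False
  v=001: Γ:[p1=F] Δ:[p0=F, ¬p1=T, p0=F] refutes=False
  v=010: Γ:[p1=T] Δ:[p0=F, ¬p1=F, p0=F] refutes=True  ← countermodel

Result: NO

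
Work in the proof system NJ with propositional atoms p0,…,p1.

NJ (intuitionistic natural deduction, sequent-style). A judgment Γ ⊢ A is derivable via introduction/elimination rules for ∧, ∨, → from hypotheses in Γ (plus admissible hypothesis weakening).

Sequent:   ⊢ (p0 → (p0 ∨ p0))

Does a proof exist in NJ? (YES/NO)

Derivation trace:
[→I]  ⊢ (p0 → (p0 ∨ p0))
  [∨I₁] p0 ⊢ (p0 ∨ p0)
    [Ax] p0 ⊢ p0

Result: YES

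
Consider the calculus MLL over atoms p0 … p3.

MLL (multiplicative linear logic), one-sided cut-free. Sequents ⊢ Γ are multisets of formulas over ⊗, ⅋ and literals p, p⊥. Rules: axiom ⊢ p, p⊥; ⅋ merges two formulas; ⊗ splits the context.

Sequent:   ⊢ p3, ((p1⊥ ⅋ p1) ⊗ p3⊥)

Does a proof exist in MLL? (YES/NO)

Derivation (root first):
[⊗]  ⊢ p3, ((p1⊥ ⅋ p1) ⊗ p3⊥)
  [⅋]  ⊢ (p1⊥ ⅋ p1)
    [Ax]  ⊢ p1, p1⊥
  [Ax]  ⊢ p3, p3⊥

Result: YES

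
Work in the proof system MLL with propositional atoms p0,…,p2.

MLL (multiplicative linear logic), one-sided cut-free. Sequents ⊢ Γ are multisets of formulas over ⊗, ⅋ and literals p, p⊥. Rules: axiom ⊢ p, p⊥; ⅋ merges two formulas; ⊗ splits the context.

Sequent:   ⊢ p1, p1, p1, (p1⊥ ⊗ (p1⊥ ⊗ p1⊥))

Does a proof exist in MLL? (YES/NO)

Proof tree:
[⊗]  ⊢ p1, p1, p1, (p1⊥ ⊗ (p1⊥ ⊗ p1⊥))
  [Ax]  ⊢ p1, p1⊥
  [⊗]  ⊢ p1, p1, (p1⊥ ⊗ p1⊥)
    [Ax]  ⊢ p1, p1⊥
    [Ax]  ⊢ p1, p1⊥

Result: YES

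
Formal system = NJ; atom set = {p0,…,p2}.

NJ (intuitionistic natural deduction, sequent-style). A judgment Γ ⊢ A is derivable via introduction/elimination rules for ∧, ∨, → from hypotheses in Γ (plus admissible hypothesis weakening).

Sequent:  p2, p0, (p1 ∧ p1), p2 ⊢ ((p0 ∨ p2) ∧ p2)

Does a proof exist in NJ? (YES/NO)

Proof tree:
[Wk] p2, p0, (p1 ∧ p1), p2 ⊢ ((p0 ∨ p2) ∧ p2)
  [Wk] p2, p0, (p1 ∧ p1) ⊢ ((p0 ∨ p2) ∧ p2)
    [∧I] p2, p0 ⊢ ((p0 ∨ p2) ∧ p2)
      [∨I₁] p0 ⊢ (p0 ∨ p2)
        [Ax] p0 ⊢ p0
      [Ax] p2 ⊢ p2

Result: YES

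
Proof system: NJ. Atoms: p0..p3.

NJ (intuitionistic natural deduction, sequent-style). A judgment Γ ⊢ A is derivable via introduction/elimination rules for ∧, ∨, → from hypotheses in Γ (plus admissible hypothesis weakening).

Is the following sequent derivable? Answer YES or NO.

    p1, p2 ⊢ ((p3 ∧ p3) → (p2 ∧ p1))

Derivation trace:
[→I] p1, p2 ⊢ ((p3 ∧ p3) → (p2 ∧ p1))
  [∧I] p1, p2, (p3 ∧ p3) ⊢ (p2 ∧ p1)
    [Ax] p2 ⊢ p2
    [Wk] p1, (p3 ∧ p3) ⊢ p1
      [Ax] p1 ⊢ p1

Result: YES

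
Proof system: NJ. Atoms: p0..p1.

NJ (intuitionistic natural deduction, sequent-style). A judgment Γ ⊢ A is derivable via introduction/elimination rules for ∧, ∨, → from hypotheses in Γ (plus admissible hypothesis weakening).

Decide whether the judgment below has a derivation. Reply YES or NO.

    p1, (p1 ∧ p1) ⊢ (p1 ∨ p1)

Derivation trace:
[Wk] p1, (p1 ∧ p1) ⊢ (p1 ∨ p1)
  [∨I₂] p1 ⊢ (p1 ∨ p1)
    [Ax] p1 ⊢ p1

Result: YES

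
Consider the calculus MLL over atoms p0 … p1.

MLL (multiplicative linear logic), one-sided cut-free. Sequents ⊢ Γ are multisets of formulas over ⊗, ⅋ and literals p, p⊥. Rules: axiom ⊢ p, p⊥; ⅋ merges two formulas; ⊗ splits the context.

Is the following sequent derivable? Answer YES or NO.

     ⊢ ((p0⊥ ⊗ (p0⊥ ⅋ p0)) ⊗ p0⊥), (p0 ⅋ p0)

Proof tree:
[⅋]  ⊢ ((p0⊥ ⊗ (p0⊥ ⅋ p0)) ⊗ p0⊥), (p0 ⅋ p0)
  [⊗]  ⊢ p0, p0, ((p0⊥ ⊗ (p0⊥ ⅋ p0)) ⊗ p0⊥)
    [⊗]  ⊢ p0, (p0⊥ ⊗ (p0⊥ ⅋ p0))
      [Ax]  ⊢ p0, p0⊥
      [⅋]  ⊢ (p0⊥ ⅋ p0)
        [Ax]  ⊢ p0, p0⊥
    [Ax]  ⊢ p0, p0⊥

Result: YES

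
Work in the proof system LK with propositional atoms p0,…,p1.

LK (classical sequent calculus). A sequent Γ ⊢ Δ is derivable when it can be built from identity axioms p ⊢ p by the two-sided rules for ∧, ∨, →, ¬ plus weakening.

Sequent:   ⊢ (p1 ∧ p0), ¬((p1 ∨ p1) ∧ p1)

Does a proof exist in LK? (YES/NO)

Search for a countermodel by truth-table:
  v=00: Γ:[] Δ:[(p1 ∧ p0)=F, ¬((p1 ∨ p1) ∧ p1)=T] refutes=False
  v=01: Γ:[] Δ:[(p1 ∧ p0)=F, ¬((p1 ∨ p1) ∧ p1)=F] refutes=True  ← countermodel

Result: NO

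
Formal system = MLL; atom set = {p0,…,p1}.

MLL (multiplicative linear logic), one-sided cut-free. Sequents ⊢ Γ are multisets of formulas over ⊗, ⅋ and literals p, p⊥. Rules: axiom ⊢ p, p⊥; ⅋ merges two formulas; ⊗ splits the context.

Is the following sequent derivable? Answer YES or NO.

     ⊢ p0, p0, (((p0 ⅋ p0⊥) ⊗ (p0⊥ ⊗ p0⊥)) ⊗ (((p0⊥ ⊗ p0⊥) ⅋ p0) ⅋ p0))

Derivation trace:
[⊗]  ⊢ p0, p0, (((p0 ⅋ p0⊥) ⊗ (p0⊥ ⊗ p0⊥)) ⊗ (((p0⊥ ⊗ p0⊥) ⅋ p0) ⅋ p0))
  [⊗]  ⊢ p0, p0, ((p0 ⅋ p0⊥) ⊗ (p0⊥ ⊗ p0⊥))
    [⅋]  ⊢ (p0 ⅋ p0⊥)
      [Ax]  ⊢ p0, p0⊥
    [⊗]  ⊢ p0, p0, (p0⊥ ⊗ p0⊥)
      [Ax]  ⊢ p0, p0⊥
      [Ax]  ⊢ p0, p0⊥
  [⅋]  ⊢ (((p0⊥ ⊗ p0⊥) ⅋ p0) ⅋ p0)
    [⅋]  ⊢ p0, ((p0⊥ ⊗ p0⊥) ⅋ p0)
      [⊗]  ⊢ p0, p0, (p0⊥ ⊗ p0⊥)
        [Ax]  ⊢ p0, p0⊥
        [Ax]  ⊢ p0, p0⊥

Result: YES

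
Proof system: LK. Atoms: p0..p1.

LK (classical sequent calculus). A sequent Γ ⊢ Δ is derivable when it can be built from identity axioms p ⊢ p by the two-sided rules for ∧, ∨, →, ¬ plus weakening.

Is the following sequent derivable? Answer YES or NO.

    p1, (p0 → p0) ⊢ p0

Enumerate valuations to refute Γ ⊢ Δ:
  v=00: Γ:[p1=F, (p0 → p0)=T] Δ:[p0=F] refutes=False
  v=01: Γ:[p1=T, (p0 → p0)=T] Δ:[p0=F] refutes=True  ← countermodel

Result: NO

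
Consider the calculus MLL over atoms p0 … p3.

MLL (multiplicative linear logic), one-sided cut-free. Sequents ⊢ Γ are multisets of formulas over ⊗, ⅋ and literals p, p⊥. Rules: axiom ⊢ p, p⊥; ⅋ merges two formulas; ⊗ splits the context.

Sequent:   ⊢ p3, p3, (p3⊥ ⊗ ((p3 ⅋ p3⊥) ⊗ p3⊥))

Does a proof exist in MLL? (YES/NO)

Derivation (root first):
[⊗]  ⊢ p3, p3, (p3⊥ ⊗ ((p3 ⅋ p3⊥) ⊗ p3⊥))
  [Ax]  ⊢ p3, p3⊥
  [⊗]  ⊢ p3, ((p3 ⅋ p3⊥) ⊗ p3⊥)
    [⅋]  ⊢ (p3 ⅋ p3⊥)
      [Ax]  ⊢ p3, p3⊥
    [Ax]  ⊢ p3, p3⊥

Result: YES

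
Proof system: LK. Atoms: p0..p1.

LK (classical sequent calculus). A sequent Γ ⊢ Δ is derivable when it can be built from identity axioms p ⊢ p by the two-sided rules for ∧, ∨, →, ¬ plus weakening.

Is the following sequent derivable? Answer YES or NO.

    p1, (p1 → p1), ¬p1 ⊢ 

Proof tree:
[¬L] p1, (p1 → p1), ¬p1 ⊢ 
  [→L] p1, (p1 → p1) ⊢ p1
    [Ax] p1 ⊢ p1
    [Ax] p1 ⊢ p1

Result: YES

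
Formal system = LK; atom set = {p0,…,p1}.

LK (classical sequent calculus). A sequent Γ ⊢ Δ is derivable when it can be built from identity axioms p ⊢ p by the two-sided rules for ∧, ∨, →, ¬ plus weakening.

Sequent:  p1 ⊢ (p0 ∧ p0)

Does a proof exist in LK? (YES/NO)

Enumerate valuations to refute Γ ⊢ Δ:
  v=00: Γ:[p1=F] Δ:[(p0 ∧ p0)=F] refutes=False
  v=01: Γ:[p1=T] Δ:[(p0 ∧ p0)=F] refutes=True  ← countermodel

Result: NO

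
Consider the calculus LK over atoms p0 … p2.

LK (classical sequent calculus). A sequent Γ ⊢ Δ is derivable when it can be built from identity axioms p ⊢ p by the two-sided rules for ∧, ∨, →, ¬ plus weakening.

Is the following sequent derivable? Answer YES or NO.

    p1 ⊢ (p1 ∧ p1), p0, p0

Derivation trace:
[WR] p1 ⊢ (p1 ∧ p1), p0, p0
  [WR] p1 ⊢ (p1 ∧ p1), p0
    [∧R] p1 ⊢ (p1 ∧ p1)
      [Ax] p1 ⊢ p1
      [Ax] p1 ⊢ p1

Result: YES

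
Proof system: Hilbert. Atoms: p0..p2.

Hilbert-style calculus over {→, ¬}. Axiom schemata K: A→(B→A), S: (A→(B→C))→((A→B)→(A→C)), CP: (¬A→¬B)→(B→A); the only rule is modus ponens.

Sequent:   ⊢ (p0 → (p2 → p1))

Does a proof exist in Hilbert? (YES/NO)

Truth-table refutation:
  v=000: Γ:[] Δ:[(p0 → (p2 → p1))=T] refutes=False
  v=001: Γ:[] Δ:[(p0 → (p2 → p1))=T] refutes=False
  v=010: Γ:[] Δ:[(p0 → (p2 → p1))=T] refutes=False
  v=011: Γ:[] Δ:[(p0 → (p2 → p1))=T] refutes=False
  v=100: Γ:[] Δ:[(p0 → (p2 → p1))=T] refutes=False
  v=101: Γ:[] Δ:[(p0 → (p2 → p1))=F] refutes=True  ← countermodel

Result: NO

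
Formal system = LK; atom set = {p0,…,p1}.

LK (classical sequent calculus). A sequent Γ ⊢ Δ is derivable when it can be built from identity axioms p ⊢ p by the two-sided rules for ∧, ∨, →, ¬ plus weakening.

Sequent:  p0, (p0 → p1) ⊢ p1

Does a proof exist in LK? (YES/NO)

Proof tree:
[→L] p0, (p0 → p1) ⊢ p1
  [WL] p0, p0 ⊢ p0
    [Ax] p0 ⊢ p0
  [Ax] p1 ⊢ p1

Result: YES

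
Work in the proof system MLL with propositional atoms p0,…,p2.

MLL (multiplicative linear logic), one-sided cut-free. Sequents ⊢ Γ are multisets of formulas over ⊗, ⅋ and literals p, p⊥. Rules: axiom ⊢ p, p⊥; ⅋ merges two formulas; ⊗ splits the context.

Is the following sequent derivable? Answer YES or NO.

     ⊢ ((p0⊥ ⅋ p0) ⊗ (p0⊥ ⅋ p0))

Derivation (root first):
[⊗]  ⊢ ((p0⊥ ⅋ p0) ⊗ (p0⊥ ⅋ p0))
  [⅋]  ⊢ (p0⊥ ⅋ p0)
    [Ax]  ⊢ p0, p0⊥
  [⅋]  ⊢ (p0⊥ ⅋ p0)
    [Ax]  ⊢ p0, p0⊥

Result: YES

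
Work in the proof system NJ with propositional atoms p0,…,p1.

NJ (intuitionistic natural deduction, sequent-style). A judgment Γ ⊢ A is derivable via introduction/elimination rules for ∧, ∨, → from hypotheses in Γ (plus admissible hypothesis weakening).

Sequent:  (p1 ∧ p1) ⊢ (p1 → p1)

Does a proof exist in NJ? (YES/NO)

Derivation trace:
[Wk] (p1 ∧ p1) ⊢ (p1 → p1)
  [→I]  ⊢ (p1 → p1)
    [Ax] p1 ⊢ p1

Result: YES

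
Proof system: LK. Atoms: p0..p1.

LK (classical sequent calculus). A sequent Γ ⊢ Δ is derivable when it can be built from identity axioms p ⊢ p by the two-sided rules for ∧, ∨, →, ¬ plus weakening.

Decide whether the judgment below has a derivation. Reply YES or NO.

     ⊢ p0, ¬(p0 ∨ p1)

Truth-table refutation:
  v=00: Γ:[] Δ:[p0=F, ¬(p0 ∨ p1)=T] refutes=False
  v=01: Γ:[] Δ:[p0=F, ¬(p0 ∨ p1)=F] refutes=True  ← countermodel

Result: NO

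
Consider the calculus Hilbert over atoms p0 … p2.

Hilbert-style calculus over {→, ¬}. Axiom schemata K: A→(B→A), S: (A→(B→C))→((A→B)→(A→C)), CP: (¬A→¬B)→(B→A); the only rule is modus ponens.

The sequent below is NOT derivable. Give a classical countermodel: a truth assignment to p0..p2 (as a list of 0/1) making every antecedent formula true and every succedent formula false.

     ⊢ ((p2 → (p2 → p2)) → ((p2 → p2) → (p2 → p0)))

Truth-table refutation:
  v=000: Γ:[] Δ:[((p2 → (p2 → p2)) → ((p2 → p2) → (p2 → p0)))=T] refutes=False
  v=001: Γ:[] Δ:[((p2 → (p2 → p2)) → ((p2 → p2) → (p2 → p0)))=F] refutes=True  ← countermodel

Result: [0, 0, 1]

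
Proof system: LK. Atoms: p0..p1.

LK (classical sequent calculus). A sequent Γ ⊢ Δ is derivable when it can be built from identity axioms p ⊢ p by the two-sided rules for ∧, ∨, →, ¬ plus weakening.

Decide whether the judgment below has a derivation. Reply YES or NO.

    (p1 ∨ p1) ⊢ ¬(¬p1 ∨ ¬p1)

Derivation trace:
[¬R] (p1 ∨ p1) ⊢ ¬(¬p1 ∨ ¬p1)
  [∨L] (p1 ∨ p1), (¬p1 ∨ ¬p1) ⊢ 
    [¬L] (p1 ∨ p1), ¬p1 ⊢ 
      [∨L] (p1 ∨ p1) ⊢ p1
        [Ax] p1 ⊢ p1
        [Ax] p1 ⊢ p1
    [¬L] (p1 ∨ p1), ¬p1 ⊢ 
      [∨L] (p1 ∨ p1) ⊢ p1
        [Ax] p1 ⊢ p1
        [Ax] p1 ⊢ p1

Result: YES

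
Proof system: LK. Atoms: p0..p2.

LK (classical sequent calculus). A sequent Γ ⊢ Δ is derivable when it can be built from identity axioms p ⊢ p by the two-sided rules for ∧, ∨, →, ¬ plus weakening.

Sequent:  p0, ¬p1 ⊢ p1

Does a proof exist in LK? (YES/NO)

Enumerate valuations to refute Γ ⊢ Δ:
  v=000: Γ:[p0=F, ¬p1=T] Δ:[p1=F] refutes=False
  v=001: Γ:[p0=F, ¬p1=T] Δ:[p1=F] refutes=False
  v=010: Γ:[p0=F, ¬p1=F] Δ:[p1=T] refutes=False
  v=011: Γ:[p0=F, ¬p1=F] Δ:[p1=T] refutes=False
  v=100: Γ:[p0=T, ¬p1=T] Δ:[p1=F] refutes=True  ← countermodel

Result: NO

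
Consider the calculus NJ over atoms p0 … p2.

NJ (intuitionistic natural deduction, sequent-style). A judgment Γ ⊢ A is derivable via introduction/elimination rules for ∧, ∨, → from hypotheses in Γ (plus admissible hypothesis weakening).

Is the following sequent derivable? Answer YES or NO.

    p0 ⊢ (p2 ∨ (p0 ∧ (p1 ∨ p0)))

Proof tree:
[∨I₂] p0 ⊢ (p2 ∨ (p0 ∧ (p1 ∨ p0)))
  [∧I] p0 ⊢ (p0 ∧ (p1 ∨ p0))
    [Ax] p0 ⊢ p0
    [∨I₂] p0 ⊢ (p1 ∨ p0)
      [Ax] p0 ⊢ p0

Result: YES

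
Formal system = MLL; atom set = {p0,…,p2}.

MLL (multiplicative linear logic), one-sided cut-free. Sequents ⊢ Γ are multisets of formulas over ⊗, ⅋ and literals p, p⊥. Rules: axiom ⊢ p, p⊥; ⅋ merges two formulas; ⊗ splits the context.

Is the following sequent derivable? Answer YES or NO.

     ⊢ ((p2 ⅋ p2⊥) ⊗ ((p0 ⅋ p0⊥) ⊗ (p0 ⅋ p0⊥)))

Derivation trace:
[⊗]  ⊢ ((p2 ⅋ p2⊥) ⊗ ((p0 ⅋ p0⊥) ⊗ (p0 ⅋ p0⊥)))
  [⅋]  ⊢ (p2 ⅋ p2⊥)
    [Ax]  ⊢ p2, p2⊥
  [⊗]  ⊢ ((p0 ⅋ p0⊥) ⊗ (p0 ⅋ p0⊥))
    [⅋]  ⊢ (p0 ⅋ p0⊥)
      [Ax]  ⊢ p0, p0⊥
    [⅋]  ⊢ (p0 ⅋ p0⊥)
      [Ax]  ⊢ p0, p0⊥

Result: YES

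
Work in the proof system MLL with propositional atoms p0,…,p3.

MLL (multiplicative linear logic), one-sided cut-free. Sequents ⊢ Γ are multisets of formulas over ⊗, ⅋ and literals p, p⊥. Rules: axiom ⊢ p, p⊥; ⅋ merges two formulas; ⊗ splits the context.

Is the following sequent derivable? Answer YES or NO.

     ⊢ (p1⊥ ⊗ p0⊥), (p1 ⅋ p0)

Proof tree:
[⅋]  ⊢ (p1⊥ ⊗ p0⊥), (p1 ⅋ p0)
  [⊗]  ⊢ p1, p0, (p1⊥ ⊗ p0⊥)
    [Ax]  ⊢ p1, p1⊥
    [Ax]  ⊢ p0, p0⊥

Result: YES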